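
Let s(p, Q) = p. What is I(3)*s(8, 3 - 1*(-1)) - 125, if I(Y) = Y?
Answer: -101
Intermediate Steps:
I(3)*s(8, 3 - 1*(-1)) - 125 = 3*8 - 125 = 24 - 125 = -101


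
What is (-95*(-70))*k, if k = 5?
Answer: 33250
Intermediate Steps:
(-95*(-70))*k = -95*(-70)*5 = 6650*5 = 33250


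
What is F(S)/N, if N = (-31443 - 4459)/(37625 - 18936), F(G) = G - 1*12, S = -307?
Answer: 205579/1238 ≈ 166.06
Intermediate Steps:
F(G) = -12 + G (F(G) = G - 12 = -12 + G)
N = -35902/18689 ≈ -1.9210
F(S)/N = (-12 - 307)/(-35902/18689) = -319*(-18689/35902) = 205579/1238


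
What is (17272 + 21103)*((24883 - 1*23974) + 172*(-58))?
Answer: -347946125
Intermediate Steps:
(17272 + 21103)*((24883 - 1*23974) + 172*(-58)) = 38375*((24883 - 23974) - 9976) = 38375*(909 - 9976) = 38375*(-9067) = -347946125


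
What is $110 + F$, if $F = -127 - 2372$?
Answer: $-2389$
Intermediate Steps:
$F = -2499$ ($F = -127 - 2372 = -2499$)
$110 + F = 110 - 2499 = -2389$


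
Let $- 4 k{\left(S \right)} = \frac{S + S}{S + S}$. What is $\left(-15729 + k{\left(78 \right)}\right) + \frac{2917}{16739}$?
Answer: $- \frac{1053155995}{66956} \approx -15729.0$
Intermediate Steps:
$k{\left(S \right)} = - \frac{1}{4}$ ($k{\left(S \right)} = - \frac{\left(S + S\right) \frac{1}{S + S}}{4} = - \frac{2 S \frac{1}{2 S}}{4} = \left(- \frac{1}{4}\right) 1 = - \frac{1}{4}$)
$\left(-15729 + k{\left(78 \right)}\right) + \frac{2917}{16739} = \left(-15729 - \frac{1}{4}\right) + \frac{2917}{16739} = - \frac{62917}{4} + 2917 \cdot \frac{1}{16739} = - \frac{62917}{4} + \frac{2917}{16739} = - \frac{1053155995}{66956}$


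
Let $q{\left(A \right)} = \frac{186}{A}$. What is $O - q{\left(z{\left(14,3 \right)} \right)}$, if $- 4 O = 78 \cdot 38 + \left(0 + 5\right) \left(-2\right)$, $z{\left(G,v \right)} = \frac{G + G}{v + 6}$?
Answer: $- \frac{5588}{7} \approx -798.29$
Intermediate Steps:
$z{\left(G,v \right)} = \frac{2 G}{6 + v}$
$O = - \frac{1477}{2}$ ($O = - \frac{78 \cdot 38 + \left(0 + 5\right) \left(-2\right)}{4} = - \frac{2964 + 5 \left(-2\right)}{4} = - \frac{2964 - 10}{4} = \left(- \frac{1}{4}\right) 2954 = - \frac{1477}{2} \approx -738.5$)
$O - q{\left(z{\left(14,3 \right)} \right)} = - \frac{1477}{2} - \frac{186}{2 \cdot 14 \frac{1}{6 + 3}} = - \frac{1477}{2} - \frac{186}{2 \cdot 14 \cdot \frac{1}{9}} = - \frac{1477}{2} - \frac{186}{\frac{28}{9}} = - \frac{1477}{2} - 186 \cdot \frac{9}{28} = - \frac{1477}{2} - \frac{837}{14} = - \frac{5588}{7}$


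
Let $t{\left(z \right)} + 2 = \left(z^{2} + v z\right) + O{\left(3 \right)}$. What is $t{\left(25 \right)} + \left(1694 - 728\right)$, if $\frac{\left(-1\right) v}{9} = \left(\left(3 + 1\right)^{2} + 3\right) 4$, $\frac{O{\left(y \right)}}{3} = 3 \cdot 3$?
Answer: $-15484$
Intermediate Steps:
$O{\left(y \right)} = 27$ ($O{\left(y \right)} = 3 \cdot 3 \cdot 3 = 3 \cdot 9 = 27$)
$v = -684$ ($v = - 9 \left(\left(3 + 1\right)^{2} + 3\right) 4 = - 9 \left(4^{2} + 3\right) 4 = - 9 \left(16 + 3\right) 4 = - 9 \cdot 19 \cdot 4 = \left(-9\right) 76 = -684$)
$t{\left(z \right)} = 25 + z^{2} - 684 z$ ($t{\left(z \right)} = -2 + \left(\left(z^{2} - 684 z\right) + 27\right) = -2 + \left(27 + z^{2} - 684 z\right) = 25 + z^{2} - 684 z$)
$t{\left(25 \right)} + \left(1694 - 728\right) = \left(25 + 25^{2} - 17100\right) + \left(1694 - 728\right) = \left(25 + 625 - 17100\right) + \left(1694 - 728\right) = -16450 + 966 = -15484$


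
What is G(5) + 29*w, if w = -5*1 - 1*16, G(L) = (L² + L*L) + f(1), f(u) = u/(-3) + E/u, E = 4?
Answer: -1666/3 ≈ -555.33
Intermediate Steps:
f(u) = 4/u - u/3 (f(u) = u/(-3) + 4/u = u*(-⅓) + 4/u = -u/3 + 4/u = 4/u - u/3)
G(L) = 11/3 + 2*L² (G(L) = (L² + L*L) + (4/1 - ⅓*1) = (L² + L²) + (4*1 - ⅓) = 2*L² + (4 - ⅓) = 2*L² + 11/3 = 11/3 + 2*L²)
w = -21 (w = -5 - 16 = -21)
G(5) + 29*w = (11/3 + 2*5²) + 29*(-21) = (11/3 + 2*25) - 609 = (11/3 + 50) - 609 = 161/3 - 609 = -1666/3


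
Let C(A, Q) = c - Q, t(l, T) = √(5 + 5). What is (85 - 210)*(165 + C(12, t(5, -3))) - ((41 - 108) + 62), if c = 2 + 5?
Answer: -21495 + 125*√10 ≈ -21100.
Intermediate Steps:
t(l, T) = √10
c = 7
C(A, Q) = 7 - Q
(85 - 210)*(165 + C(12, t(5, -3))) - ((41 - 108) + 62) = (85 - 210)*(165 + (7 - √10)) - ((41 - 108) + 62) = -125*(172 - √10) - (-67 + 62) = (-21500 + 125*√10) - 1*(-5) = (-21500 + 125*√10) + 5 = -21495 + 125*√10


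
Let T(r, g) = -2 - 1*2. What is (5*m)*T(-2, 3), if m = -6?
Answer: 120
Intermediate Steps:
T(r, g) = -4 (T(r, g) = -2 - 2 = -4)
(5*m)*T(-2, 3) = (5*(-6))*(-4) = -30*(-4) = 120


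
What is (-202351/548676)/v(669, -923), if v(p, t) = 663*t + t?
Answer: 202351/336268157472 ≈ 6.0175e-7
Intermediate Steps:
v(p, t) = 664*t
(-202351/548676)/v(669, -923) = (-202351/548676)/((664*(-923))) = -202351*1/548676/(-612872) = -202351/548676*(-1/612872) = 202351/336268157472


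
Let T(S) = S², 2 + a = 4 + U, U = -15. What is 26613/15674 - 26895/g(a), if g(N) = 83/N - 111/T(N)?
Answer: 209629401/54859 ≈ 3821.2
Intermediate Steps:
a = -13 (a = -2 + (4 - 15) = -2 - 11 = -13)
g(N) = -111/N² + 83/N (g(N) = 83/N - 111/N² = -111/N² + 83/N)
26613/15674 - 26895/g(a) = 26613/15674 - 26895*169/(-111 + 83*(-13)) = 26613*(1/15674) - 26895*169/(-111 - 1079) = 26613/15674 - 26895/((1/169)*(-1190)) = 26613/15674 - 26895/(-1190/169) = 26613/15674 - 26895*(-169/1190) = 26613/15674 + 909051/238 = 209629401/54859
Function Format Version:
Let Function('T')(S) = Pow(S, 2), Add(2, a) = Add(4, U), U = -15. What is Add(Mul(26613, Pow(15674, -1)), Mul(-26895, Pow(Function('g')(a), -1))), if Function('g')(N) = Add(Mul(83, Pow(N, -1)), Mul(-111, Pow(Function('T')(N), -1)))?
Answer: Rational(209629401, 54859) ≈ 3821.2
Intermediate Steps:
a = -13 (a = Add(-2, Add(4, -15)) = Add(-2, -11) = -13)
Function('g')(N) = Add(Mul(-111, Pow(N, -2)), Mul(83, Pow(N, -1))) (Function('g')(N) = Add(Mul(83, Pow(N, -1)), Mul(-111, Pow(Pow(N, 2), -1))) = Add(Mul(83, Pow(N, -1)), Mul(-111, Pow(N, -2))) = Add(Mul(-111, Pow(N, -2)), Mul(83, Pow(N, -1))))
Add(Mul(26613, Pow(15674, -1)), Mul(-26895, Pow(Function('g')(a), -1))) = Add(Mul(26613, Pow(15674, -1)), Mul(-26895, Pow(Mul(Pow(-13, -2), Add(-111, Mul(83, -13))), -1))) = Add(Mul(26613, Rational(1, 15674)), Mul(-26895, Pow(Mul(Rational(1, 169), Add(-111, -1079)), -1))) = Add(Rational(26613, 15674), Mul(-26895, Pow(Mul(Rational(1, 169), -1190), -1))) = Add(Rational(26613, 15674), Mul(-26895, Pow(Rational(-1190, 169), -1))) = Add(Rational(26613, 15674), Mul(-26895, Rational(-169, 1190))) = Add(Rational(26613, 15674), Rational(909051, 238)) = Rational(209629401, 54859)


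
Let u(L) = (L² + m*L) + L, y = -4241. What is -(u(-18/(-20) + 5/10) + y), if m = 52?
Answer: 104121/25 ≈ 4164.8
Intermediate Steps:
u(L) = L² + 53*L (u(L) = (L² + 52*L) + L = L² + 53*L)
-(u(-18/(-20) + 5/10) + y) = -((-18/(-20) + 5/10)*(53 + (-18/(-20) + 5/10)) - 4241) = -((-18*(-1/20) + 5*(⅒))*(53 + (-18*(-1/20) + 5*(⅒))) - 4241) = -((9/10 + ½)*(53 + (9/10 + ½)) - 4241) = -(7*(53 + 7/5)/5 - 4241) = -((7/5)*(272/5) - 4241) = -(1904/25 - 4241) = -1*(-104121/25) = 104121/25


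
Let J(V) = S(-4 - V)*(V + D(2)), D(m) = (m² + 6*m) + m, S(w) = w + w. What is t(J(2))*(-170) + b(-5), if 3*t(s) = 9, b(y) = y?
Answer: -515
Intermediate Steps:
S(w) = 2*w
D(m) = m² + 7*m
J(V) = (-8 - 2*V)*(18 + V) (J(V) = (2*(-4 - V))*(V + 2*(7 + 2)) = (-8 - 2*V)*(V + 2*9) = (-8 - 2*V)*(V + 18) = (-8 - 2*V)*(18 + V))
t(s) = 3 (t(s) = (⅓)*9 = 3)
t(J(2))*(-170) + b(-5) = 3*(-170) - 5 = -510 - 5 = -515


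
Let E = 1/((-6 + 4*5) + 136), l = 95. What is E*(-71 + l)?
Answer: 4/25 ≈ 0.16000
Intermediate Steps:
E = 1/150 (E = 1/((-6 + 20) + 136) = 1/(14 + 136) = 1/150 ≈ 0.0066667)
E*(-71 + l) = (-71 + 95)/150 = (1/150)*24 = 4/25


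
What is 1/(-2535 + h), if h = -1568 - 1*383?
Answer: -1/4486 ≈ -0.00022292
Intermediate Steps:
h = -1951 (h = -1568 - 383 = -1951)
1/(-2535 + h) = 1/(-2535 - 1951) = 1/(-4486) = -1/4486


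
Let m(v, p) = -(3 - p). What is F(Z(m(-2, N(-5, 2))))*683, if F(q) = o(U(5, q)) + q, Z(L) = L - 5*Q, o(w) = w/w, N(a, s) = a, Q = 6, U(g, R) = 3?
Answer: -25271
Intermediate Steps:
o(w) = 1
m(v, p) = -3 + p
Z(L) = -30 + L (Z(L) = L - 5*6 = L - 30 = -30 + L)
F(q) = 1 + q
F(Z(m(-2, N(-5, 2))))*683 = (1 + (-30 + (-3 - 5)))*683 = (1 + (-30 - 8))*683 = (1 - 38)*683 = -37*683 = -25271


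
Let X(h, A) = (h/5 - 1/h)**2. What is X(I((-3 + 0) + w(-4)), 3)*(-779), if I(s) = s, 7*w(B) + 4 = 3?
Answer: -44497259/592900 ≈ -75.050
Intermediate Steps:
w(B) = -1/7 (w(B) = -4/7 + (1/7)*3 = -4/7 + 3/7 = -1/7)
X(h, A) = (-1/h + h/5)**2 (X(h, A) = (h*(1/5) - 1/h)**2 = (h/5 - 1/h)**2 = (-1/h + h/5)**2)
X(I((-3 + 0) + w(-4)), 3)*(-779) = ((-5 + ((-3 + 0) - 1/7)**2)**2/(25*((-3 + 0) - 1/7)**2))*(-779) = ((-5 + (-3 - 1/7)**2)**2/(25*(-3 - 1/7)**2))*(-779) = ((-5 + (-22/7)**2)**2/(25*(-22/7)**2))*(-779) = ((1/25)*(49/484)*(-5 + 484/49)**2)*(-779) = ((1/25)*(49/484)*(239/49)**2)*(-779) = ((1/25)*(49/484)*(57121/2401))*(-779) = (57121/592900)*(-779) = -44497259/592900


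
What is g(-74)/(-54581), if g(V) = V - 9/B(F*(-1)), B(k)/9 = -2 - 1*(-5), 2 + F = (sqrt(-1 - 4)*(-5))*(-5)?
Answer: 223/163743 ≈ 0.0013619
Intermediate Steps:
F = -2 + 25*I*sqrt(5) (F = -2 + (sqrt(-1 - 4)*(-5))*(-5) = -2 + (sqrt(-5)*(-5))*(-5) = -2 + ((I*sqrt(5))*(-5))*(-5) = -2 - 5*I*sqrt(5)*(-5) = -2 + 25*I*sqrt(5) ≈ -2.0 + 55.902*I)
B(k) = 27 (B(k) = 9*(-2 - 1*(-5)) = 9*(-2 + 5) = 9*3 = 27)
g(V) = -1/3 + V (g(V) = V - 9/27 = V - 1*1/3 = V - 1/3 = -1/3 + V)
g(-74)/(-54581) = (-1/3 - 74)/(-54581) = -223/3*(-1/54581) = 223/163743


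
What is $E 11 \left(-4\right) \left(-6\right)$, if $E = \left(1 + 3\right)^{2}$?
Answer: $4224$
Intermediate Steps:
$E = 16$ ($E = 4^{2} = 16$)
$E 11 \left(-4\right) \left(-6\right) = 16 \cdot 11 \left(-4\right) \left(-6\right) = 16 \left(-44\right) \left(-6\right) = \left(-704\right) \left(-6\right) = 4224$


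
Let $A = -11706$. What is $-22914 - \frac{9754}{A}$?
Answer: $- \frac{134110765}{5853} \approx -22913.0$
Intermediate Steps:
$-22914 - \frac{9754}{A} = -22914 - \frac{9754}{-11706} = -22914 - 9754 \left(- \frac{1}{11706}\right) = -22914 - - \frac{4877}{5853} = -22914 + \frac{4877}{5853} = - \frac{134110765}{5853}$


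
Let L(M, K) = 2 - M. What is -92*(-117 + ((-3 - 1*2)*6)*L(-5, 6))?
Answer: 30084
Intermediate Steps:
-92*(-117 + ((-3 - 1*2)*6)*L(-5, 6)) = -92*(-117 + ((-3 - 1*2)*6)*(2 - 1*(-5))) = -92*(-117 + ((-3 - 2)*6)*(2 + 5)) = -92*(-117 - 5*6*7) = -92*(-117 - 30*7) = -92*(-117 - 210) = -92*(-327) = 30084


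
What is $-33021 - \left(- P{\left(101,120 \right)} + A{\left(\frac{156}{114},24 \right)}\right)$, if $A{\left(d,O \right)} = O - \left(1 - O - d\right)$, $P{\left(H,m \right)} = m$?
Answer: $- \frac{626038}{19} \approx -32949.0$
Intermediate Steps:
$A{\left(d,O \right)} = -1 + d + 2 O$ ($A{\left(d,O \right)} = O - \left(1 - O - d\right) = O + \left(-1 + O + d\right) = -1 + d + 2 O$)
$-33021 - \left(- P{\left(101,120 \right)} + A{\left(\frac{156}{114},24 \right)}\right) = -33021 - \left(-121 + 48 + \frac{26}{19}\right) = -33021 + \left(120 - \left(-1 + 156 \cdot \frac{1}{114} + 48\right)\right) = -33021 + \left(120 - \left(-1 + \frac{26}{19} + 48\right)\right) = -33021 + \left(120 - \frac{919}{19}\right) = -33021 + \frac{1361}{19} = - \frac{626038}{19}$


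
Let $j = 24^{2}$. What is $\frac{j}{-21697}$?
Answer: $- \frac{576}{21697} \approx -0.026547$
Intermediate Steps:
$j = 576$
$\frac{j}{-21697} = \frac{576}{-21697} = 576 \left(- \frac{1}{21697}\right) = - \frac{576}{21697}$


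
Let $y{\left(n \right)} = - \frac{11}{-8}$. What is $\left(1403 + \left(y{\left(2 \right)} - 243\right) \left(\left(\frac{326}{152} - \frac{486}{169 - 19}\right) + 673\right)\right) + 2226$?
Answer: $- \frac{2412543727}{15200} \approx -1.5872 \cdot 10^{5}$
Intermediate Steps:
$y{\left(n \right)} = \frac{11}{8}$ ($y{\left(n \right)} = \left(-11\right) \left(- \frac{1}{8}\right) = \frac{11}{8}$)
$\left(1403 + \left(y{\left(2 \right)} - 243\right) \left(\left(\frac{326}{152} - \frac{486}{169 - 19}\right) + 673\right)\right) + 2226 = \left(1403 + \left(\frac{11}{8} - 243\right) \left(\left(\frac{326}{152} - \frac{486}{169 - 19}\right) + 673\right)\right) + 2226 = \left(1403 - \frac{1933 \left(\left(326 \cdot \frac{1}{152} - \frac{486}{150}\right) + 673\right)}{8}\right) + 2226 = \left(1403 - \frac{1933 \left(\left(\frac{163}{76} - \frac{81}{25}\right) + 673\right)}{8}\right) + 2226 = \left(1403 - \frac{1933 \left(- \frac{2081}{1900} + 673\right)}{8}\right) + 2226 = \left(1403 - \frac{2467704527}{15200}\right) + 2226 = - \frac{2446378927}{15200} + 2226 = - \frac{2412543727}{15200}$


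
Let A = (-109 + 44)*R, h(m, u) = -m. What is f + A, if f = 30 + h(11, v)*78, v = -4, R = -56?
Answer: 2812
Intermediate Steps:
A = 3640 (A = (-109 + 44)*(-56) = -65*(-56) = 3640)
f = -828 (f = 30 - 1*11*78 = 30 - 11*78 = 30 - 858 = -828)
f + A = -828 + 3640 = 2812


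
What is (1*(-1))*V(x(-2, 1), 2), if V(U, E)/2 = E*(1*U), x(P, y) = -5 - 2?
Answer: 28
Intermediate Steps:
x(P, y) = -7
V(U, E) = 2*E*U (V(U, E) = 2*(E*(1*U)) = 2*(E*U) = 2*E*U)
(1*(-1))*V(x(-2, 1), 2) = (1*(-1))*(2*2*(-7)) = -1*(-28) = 28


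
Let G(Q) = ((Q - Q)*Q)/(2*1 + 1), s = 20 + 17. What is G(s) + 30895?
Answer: 30895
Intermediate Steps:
s = 37
G(Q) = 0 (G(Q) = (0*Q)/(2 + 1) = 0/3 = 0*(⅓) = 0)
G(s) + 30895 = 0 + 30895 = 30895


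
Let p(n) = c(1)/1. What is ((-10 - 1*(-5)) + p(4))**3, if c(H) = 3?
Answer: -8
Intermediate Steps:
p(n) = 3 (p(n) = 3/1 = 3*1 = 3)
((-10 - 1*(-5)) + p(4))**3 = ((-10 - 1*(-5)) + 3)**3 = ((-10 + 5) + 3)**3 = (-5 + 3)**3 = (-2)**3 = -8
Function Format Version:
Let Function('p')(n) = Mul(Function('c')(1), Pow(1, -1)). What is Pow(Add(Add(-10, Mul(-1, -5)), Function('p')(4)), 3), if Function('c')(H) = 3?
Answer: -8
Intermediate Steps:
Function('p')(n) = 3 (Function('p')(n) = Mul(3, Pow(1, -1)) = Mul(3, 1) = 3)
Pow(Add(Add(-10, Mul(-1, -5)), Function('p')(4)), 3) = Pow(Add(Add(-10, Mul(-1, -5)), 3), 3) = Pow(Add(Add(-10, 5), 3), 3) = Pow(Add(-5, 3), 3) = Pow(-2, 3) = -8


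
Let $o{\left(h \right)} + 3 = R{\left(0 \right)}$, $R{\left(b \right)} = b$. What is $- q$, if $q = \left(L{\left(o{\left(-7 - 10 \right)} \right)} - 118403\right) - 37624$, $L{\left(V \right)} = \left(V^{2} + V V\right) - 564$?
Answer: $156573$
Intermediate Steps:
$o{\left(h \right)} = -3$ ($o{\left(h \right)} = -3 + 0 = -3$)
$L{\left(V \right)} = -564 + 2 V^{2}$ ($L{\left(V \right)} = \left(V^{2} + V^{2}\right) - 564 = 2 V^{2} - 564 = -564 + 2 V^{2}$)
$q = -156573$ ($q = \left(\left(-564 + 2 \left(-3\right)^{2}\right) - 118403\right) - 37624 = \left(\left(-564 + 2 \cdot 9\right) - 118403\right) - 37624 = \left(\left(-564 + 18\right) - 118403\right) - 37624 = \left(-546 - 118403\right) - 37624 = -118949 - 37624 = -156573$)
$- q = \left(-1\right) \left(-156573\right) = 156573$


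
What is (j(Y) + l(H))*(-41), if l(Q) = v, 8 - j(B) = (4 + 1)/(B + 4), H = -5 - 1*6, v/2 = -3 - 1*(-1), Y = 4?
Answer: -1107/8 ≈ -138.38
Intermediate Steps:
v = -4 (v = 2*(-3 - 1*(-1)) = 2*(-3 + 1) = 2*(-2) = -4)
H = -11 (H = -5 - 6 = -11)
j(B) = 8 - 5/(4 + B) (j(B) = 8 - (4 + 1)/(B + 4) = 8 - 5/(4 + B))
l(Q) = -4
(j(Y) + l(H))*(-41) = ((27 + 8*4)/(4 + 4) - 4)*(-41) = ((27 + 32)/8 - 4)*(-41) = ((⅛)*59 - 4)*(-41) = (59/8 - 4)*(-41) = (27/8)*(-41) = -1107/8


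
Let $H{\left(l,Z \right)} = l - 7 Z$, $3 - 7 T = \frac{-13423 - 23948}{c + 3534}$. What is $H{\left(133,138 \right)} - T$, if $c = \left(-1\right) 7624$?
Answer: $- \frac{23823689}{28630} \approx -832.12$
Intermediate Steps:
$c = -7624$
$T = - \frac{25101}{28630}$ ($T = \frac{3}{7} - \frac{\left(-13423 - 23948\right) \frac{1}{-7624 + 3534}}{7} = \frac{3}{7} - \frac{\left(-37371\right) \frac{1}{-4090}}{7} = \frac{3}{7} - \frac{\left(-37371\right) \left(- \frac{1}{4090}\right)}{7} = \frac{3}{7} - \frac{37371}{28630} = - \frac{25101}{28630} \approx -0.87674$)
$H{\left(133,138 \right)} - T = \left(133 - 966\right) - - \frac{25101}{28630} = \left(133 - 966\right) + \frac{25101}{28630} = -833 + \frac{25101}{28630} = - \frac{23823689}{28630}$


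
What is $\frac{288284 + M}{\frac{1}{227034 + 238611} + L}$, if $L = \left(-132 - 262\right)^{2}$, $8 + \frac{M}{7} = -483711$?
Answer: $- \frac{1442451333105}{72284867221} \approx -19.955$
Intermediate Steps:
$M = -3386033$ ($M = -56 + 7 \left(-483711\right) = -56 - 3385977 = -3386033$)
$L = 155236$ ($L = \left(-394\right)^{2} = 155236$)
$\frac{288284 + M}{\frac{1}{227034 + 238611} + L} = \frac{288284 - 3386033}{\frac{1}{227034 + 238611} + 155236} = - \frac{3097749}{\frac{1}{465645} + 155236} = - \frac{3097749}{\frac{72284867221}{465645}} = \left(-3097749\right) \frac{465645}{72284867221} = - \frac{1442451333105}{72284867221}$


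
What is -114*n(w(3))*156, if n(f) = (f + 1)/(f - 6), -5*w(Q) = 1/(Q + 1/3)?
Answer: 278616/101 ≈ 2758.6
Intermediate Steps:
w(Q) = -1/(5*(1/3 + Q)) (w(Q) = -1/(5*(Q + 1/3)) = -1/(5*(1/3 + Q)))
n(f) = (1 + f)/(-6 + f)
-114*n(w(3))*156 = -114*(1 - 3/(5 + 15*3))/(-6 - 3/(5 + 15*3))*156 = -114*(1 - 3/(5 + 45))/(-6 - 3/(5 + 45))*156 = -114*(1 - 3/50)/(-6 - 3/50)*156 = -114*47/((-303/50)*50)*156 = -(-1900)*47/(101*50)*156 = -114*(-47/303)*156 = (1786/101)*156 = 278616/101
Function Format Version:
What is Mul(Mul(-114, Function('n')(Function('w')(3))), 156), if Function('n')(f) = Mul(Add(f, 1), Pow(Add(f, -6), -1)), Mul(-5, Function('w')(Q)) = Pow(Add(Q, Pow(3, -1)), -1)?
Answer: Rational(278616, 101) ≈ 2758.6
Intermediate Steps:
Function('w')(Q) = Mul(Rational(-1, 5), Pow(Add(Rational(1, 3), Q), -1)) (Function('w')(Q) = Mul(Rational(-1, 5), Pow(Add(Q, Pow(3, -1)), -1)) = Mul(Rational(-1, 5), Pow(Add(Q, Rational(1, 3)), -1)) = Mul(Rational(-1, 5), Pow(Add(Rational(1, 3), Q), -1)))
Function('n')(f) = Mul(Pow(Add(-6, f), -1), Add(1, f)) (Function('n')(f) = Mul(Add(1, f), Pow(Add(-6, f), -1)) = Mul(Pow(Add(-6, f), -1), Add(1, f)))
Mul(Mul(-114, Function('n')(Function('w')(3))), 156) = Mul(Mul(-114, Mul(Pow(Add(-6, Mul(-3, Pow(Add(5, Mul(15, 3)), -1))), -1), Add(1, Mul(-3, Pow(Add(5, Mul(15, 3)), -1))))), 156) = Mul(Mul(-114, Mul(Pow(Add(-6, Mul(-3, Pow(Add(5, 45), -1))), -1), Add(1, Mul(-3, Pow(Add(5, 45), -1))))), 156) = Mul(Mul(-114, Mul(Pow(Add(-6, Mul(-3, Pow(50, -1))), -1), Add(1, Mul(-3, Pow(50, -1))))), 156) = Mul(Mul(-114, Mul(Pow(Add(-6, Mul(-3, Rational(1, 50))), -1), Add(1, Mul(-3, Rational(1, 50))))), 156) = Mul(Mul(-114, Mul(Pow(Add(-6, Rational(-3, 50)), -1), Add(1, Rational(-3, 50)))), 156) = Mul(Mul(-114, Mul(Pow(Rational(-303, 50), -1), Rational(47, 50))), 156) = Mul(Mul(-114, Mul(Rational(-50, 303), Rational(47, 50))), 156) = Mul(Mul(-114, Rational(-47, 303)), 156) = Mul(Rational(1786, 101), 156) = Rational(278616, 101)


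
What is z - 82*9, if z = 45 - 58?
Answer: -751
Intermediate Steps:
z = -13
z - 82*9 = -13 - 82*9 = -13 - 738 = -751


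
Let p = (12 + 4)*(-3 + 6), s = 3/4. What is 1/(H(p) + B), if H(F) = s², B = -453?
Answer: -16/7239 ≈ -0.0022102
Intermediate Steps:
s = ¾ (s = 3*(¼) = ¾ ≈ 0.75000)
p = 48 (p = 16*3 = 48)
H(F) = 9/16 (H(F) = (¾)² = 9/16)
1/(H(p) + B) = 1/(9/16 - 453) = 1/(-7239/16) = -16/7239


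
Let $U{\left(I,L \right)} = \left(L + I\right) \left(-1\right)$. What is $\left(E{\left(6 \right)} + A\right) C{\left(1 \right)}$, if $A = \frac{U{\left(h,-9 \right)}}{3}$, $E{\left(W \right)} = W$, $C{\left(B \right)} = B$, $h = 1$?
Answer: $\frac{26}{3} \approx 8.6667$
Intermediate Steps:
$U{\left(I,L \right)} = - I - L$ ($U{\left(I,L \right)} = \left(I + L\right) \left(-1\right) = - I - L$)
$A = \frac{8}{3}$ ($A = \frac{\left(-1\right) 1 - -9}{3} = \left(-1 + 9\right) \frac{1}{3} = 8 \cdot \frac{1}{3} = \frac{8}{3} \approx 2.6667$)
$\left(E{\left(6 \right)} + A\right) C{\left(1 \right)} = \left(6 + \frac{8}{3}\right) 1 = \frac{26}{3} \cdot 1 = \frac{26}{3}$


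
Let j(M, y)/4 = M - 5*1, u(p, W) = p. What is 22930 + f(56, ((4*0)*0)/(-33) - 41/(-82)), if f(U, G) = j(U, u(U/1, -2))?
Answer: 23134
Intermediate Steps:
j(M, y) = -20 + 4*M (j(M, y) = 4*(M - 5*1) = 4*(M - 5) = 4*(-5 + M) = -20 + 4*M)
f(U, G) = -20 + 4*U
22930 + f(56, ((4*0)*0)/(-33) - 41/(-82)) = 22930 + (-20 + 4*56) = 22930 + (-20 + 224) = 22930 + 204 = 23134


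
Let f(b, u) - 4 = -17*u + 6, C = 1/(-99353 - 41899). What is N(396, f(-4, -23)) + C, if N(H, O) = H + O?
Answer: 112577843/141252 ≈ 797.00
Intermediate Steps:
C = -1/141252 (C = 1/(-141252) = -1/141252 ≈ -7.0795e-6)
f(b, u) = 10 - 17*u (f(b, u) = 4 + (-17*u + 6) = 4 + (6 - 17*u) = 10 - 17*u)
N(396, f(-4, -23)) + C = (396 + (10 - 17*(-23))) - 1/141252 = (396 + (10 + 391)) - 1/141252 = (396 + 401) - 1/141252 = 797 - 1/141252 = 112577843/141252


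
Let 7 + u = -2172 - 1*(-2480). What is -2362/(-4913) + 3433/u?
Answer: 17577291/1478813 ≈ 11.886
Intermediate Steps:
u = 301 (u = -7 + (-2172 - 1*(-2480)) = -7 + (-2172 + 2480) = -7 + 308 = 301)
-2362/(-4913) + 3433/u = -2362/(-4913) + 3433/301 = -2362*(-1/4913) + 3433*(1/301) = 2362/4913 + 3433/301 = 17577291/1478813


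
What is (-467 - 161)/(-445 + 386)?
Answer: 628/59 ≈ 10.644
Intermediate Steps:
(-467 - 161)/(-445 + 386) = -628/(-59) = -628*(-1/59) = 628/59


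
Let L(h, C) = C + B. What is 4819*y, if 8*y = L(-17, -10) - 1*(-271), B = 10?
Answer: 1305949/8 ≈ 1.6324e+5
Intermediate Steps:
L(h, C) = 10 + C (L(h, C) = C + 10 = 10 + C)
y = 271/8 (y = ((10 - 10) - 1*(-271))/8 = (0 + 271)/8 = (1/8)*271 = 271/8 ≈ 33.875)
4819*y = 4819*(271/8) = 1305949/8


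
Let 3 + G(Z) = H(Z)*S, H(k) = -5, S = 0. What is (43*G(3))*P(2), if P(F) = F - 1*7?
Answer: 645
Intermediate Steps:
P(F) = -7 + F (P(F) = F - 7 = -7 + F)
G(Z) = -3 (G(Z) = -3 - 5*0 = -3 + 0 = -3)
(43*G(3))*P(2) = (43*(-3))*(-7 + 2) = -129*(-5) = 645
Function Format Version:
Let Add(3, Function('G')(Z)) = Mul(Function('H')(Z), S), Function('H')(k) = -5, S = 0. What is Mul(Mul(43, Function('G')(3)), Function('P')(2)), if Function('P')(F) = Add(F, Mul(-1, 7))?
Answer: 645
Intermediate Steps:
Function('P')(F) = Add(-7, F) (Function('P')(F) = Add(F, -7) = Add(-7, F))
Function('G')(Z) = -3 (Function('G')(Z) = Add(-3, Mul(-5, 0)) = Add(-3, 0) = -3)
Mul(Mul(43, Function('G')(3)), Function('P')(2)) = Mul(Mul(43, -3), Add(-7, 2)) = Mul(-129, -5) = 645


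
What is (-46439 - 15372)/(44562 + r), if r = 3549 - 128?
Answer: -61811/47983 ≈ -1.2882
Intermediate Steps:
r = 3421
(-46439 - 15372)/(44562 + r) = (-46439 - 15372)/(44562 + 3421) = -61811/47983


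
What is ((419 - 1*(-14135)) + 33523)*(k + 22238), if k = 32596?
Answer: 2636254218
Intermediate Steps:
((419 - 1*(-14135)) + 33523)*(k + 22238) = ((419 - 1*(-14135)) + 33523)*(32596 + 22238) = ((419 + 14135) + 33523)*54834 = (14554 + 33523)*54834 = 48077*54834 = 2636254218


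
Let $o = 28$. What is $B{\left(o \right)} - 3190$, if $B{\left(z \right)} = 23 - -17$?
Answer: $-3150$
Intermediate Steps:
$B{\left(z \right)} = 40$ ($B{\left(z \right)} = 23 + 17 = 40$)
$B{\left(o \right)} - 3190 = 40 - 3190 = -3150$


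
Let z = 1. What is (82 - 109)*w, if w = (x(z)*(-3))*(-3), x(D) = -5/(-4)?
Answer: -1215/4 ≈ -303.75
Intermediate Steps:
x(D) = 5/4 (x(D) = -5*(-¼) = 5/4)
w = 45/4 (w = ((5/4)*(-3))*(-3) = -15/4*(-3) = 45/4 ≈ 11.250)
(82 - 109)*w = (82 - 109)*(45/4) = -27*45/4 = -1215/4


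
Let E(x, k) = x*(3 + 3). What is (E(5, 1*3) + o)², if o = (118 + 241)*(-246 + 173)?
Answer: 685235329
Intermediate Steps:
E(x, k) = 6*x (E(x, k) = x*6 = 6*x)
o = -26207 (o = 359*(-73) = -26207)
(E(5, 1*3) + o)² = (6*5 - 26207)² = (30 - 26207)² = (-26177)² = 685235329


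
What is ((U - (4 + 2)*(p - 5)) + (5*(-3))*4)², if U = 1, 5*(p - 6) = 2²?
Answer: 121801/25 ≈ 4872.0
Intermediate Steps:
p = 34/5 (p = 6 + (⅕)*2² = 6 + (⅕)*4 = 6 + ⅘ = 34/5 ≈ 6.8000)
((U - (4 + 2)*(p - 5)) + (5*(-3))*4)² = ((1 - (4 + 2)*(34/5 - 5)) + (5*(-3))*4)² = ((1 - 6*9/5) - 15*4)² = ((1 - 1*54/5) - 60)² = ((1 - 54/5) - 60)² = (-49/5 - 60)² = (-349/5)² = 121801/25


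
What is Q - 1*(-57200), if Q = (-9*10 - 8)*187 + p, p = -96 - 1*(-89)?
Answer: 38867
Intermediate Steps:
p = -7 (p = -96 + 89 = -7)
Q = -18333 (Q = (-9*10 - 8)*187 - 7 = (-90 - 8)*187 - 7 = -98*187 - 7 = -18326 - 7 = -18333)
Q - 1*(-57200) = -18333 - 1*(-57200) = -18333 + 57200 = 38867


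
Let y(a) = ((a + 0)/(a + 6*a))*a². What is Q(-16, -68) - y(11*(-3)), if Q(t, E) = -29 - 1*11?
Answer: -1369/7 ≈ -195.57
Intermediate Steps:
Q(t, E) = -40 (Q(t, E) = -29 - 11 = -40)
y(a) = a²/7 (y(a) = (a/((7*a)))*a² = (a*(1/(7*a)))*a² = a²/7)
Q(-16, -68) - y(11*(-3)) = -40 - (11*(-3))²/7 = -40 - (-33)²/7 = -40 - 1089/7 = -1369/7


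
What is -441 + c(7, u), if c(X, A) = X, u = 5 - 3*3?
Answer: -434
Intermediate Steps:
u = -4 (u = 5 - 9 = -4)
-441 + c(7, u) = -441 + 7 = -434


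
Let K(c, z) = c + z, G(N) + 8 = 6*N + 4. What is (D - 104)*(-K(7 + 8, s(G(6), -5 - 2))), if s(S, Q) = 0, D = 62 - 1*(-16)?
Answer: 390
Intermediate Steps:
D = 78 (D = 62 + 16 = 78)
G(N) = -4 + 6*N (G(N) = -8 + (6*N + 4) = -8 + (4 + 6*N) = -4 + 6*N)
(D - 104)*(-K(7 + 8, s(G(6), -5 - 2))) = (78 - 104)*(-((7 + 8) + 0)) = -(-26)*(15 + 0) = -(-26)*15 = -26*(-15) = 390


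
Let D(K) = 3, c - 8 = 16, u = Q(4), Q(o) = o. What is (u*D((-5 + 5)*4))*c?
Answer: 288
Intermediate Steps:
u = 4
c = 24 (c = 8 + 16 = 24)
(u*D((-5 + 5)*4))*c = (4*3)*24 = 12*24 = 288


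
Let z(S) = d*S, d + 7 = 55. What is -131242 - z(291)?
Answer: -145210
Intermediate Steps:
d = 48 (d = -7 + 55 = 48)
z(S) = 48*S
-131242 - z(291) = -131242 - 48*291 = -131242 - 1*13968 = -131242 - 13968 = -145210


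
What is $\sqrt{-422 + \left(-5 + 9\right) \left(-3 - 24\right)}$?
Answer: $i \sqrt{530} \approx 23.022 i$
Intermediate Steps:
$\sqrt{-422 + \left(-5 + 9\right) \left(-3 - 24\right)} = \sqrt{-422 + 4 \left(-3 - 24\right)} = \sqrt{-422 + 4 \left(-27\right)} = \sqrt{-422 - 108} = \sqrt{-530} = i \sqrt{530}$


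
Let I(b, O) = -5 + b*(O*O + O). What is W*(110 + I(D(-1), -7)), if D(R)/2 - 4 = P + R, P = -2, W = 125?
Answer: 23625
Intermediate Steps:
D(R) = 4 + 2*R (D(R) = 8 + 2*(-2 + R) = 8 + (-4 + 2*R) = 4 + 2*R)
I(b, O) = -5 + b*(O + O²) (I(b, O) = -5 + b*(O² + O) = -5 + b*(O + O²))
W*(110 + I(D(-1), -7)) = 125*(110 + (-5 - 7*(4 + 2*(-1)) + (4 + 2*(-1))*(-7)²)) = 125*(110 + (-5 - 7*(4 - 2) + (4 - 2)*49)) = 125*(110 + (-5 - 7*2 + 2*49)) = 125*(110 + (-5 - 14 + 98)) = 125*(110 + 79) = 125*189 = 23625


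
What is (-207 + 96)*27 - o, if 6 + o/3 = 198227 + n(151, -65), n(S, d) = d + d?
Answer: -597270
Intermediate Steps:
n(S, d) = 2*d
o = 594273 (o = -18 + 3*(198227 + 2*(-65)) = -18 + 3*(198227 - 130) = -18 + 3*198097 = -18 + 594291 = 594273)
(-207 + 96)*27 - o = (-207 + 96)*27 - 1*594273 = -111*27 - 594273 = -2997 - 594273 = -597270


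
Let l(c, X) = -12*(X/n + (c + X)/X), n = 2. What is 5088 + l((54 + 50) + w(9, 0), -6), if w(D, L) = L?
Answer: 5320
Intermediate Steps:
l(c, X) = -6*X - 12*(X + c)/X (l(c, X) = -12*(X/2 + (c + X)/X) = -12*(X*(1/2) + (X + c)/X) = -12*(X/2 + (X + c)/X) = -6*X - 12*(X + c)/X)
5088 + l((54 + 50) + w(9, 0), -6) = 5088 + (-12 - 6*(-6) - 12*((54 + 50) + 0)/(-6)) = 5088 + (-12 + 36 - 12*(104 + 0)*(-1/6)) = 5088 + (-12 + 36 - 12*104*(-1/6)) = 5088 + (-12 + 36 + 208) = 5088 + 232 = 5320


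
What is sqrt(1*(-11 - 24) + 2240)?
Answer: 21*sqrt(5) ≈ 46.957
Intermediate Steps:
sqrt(1*(-11 - 24) + 2240) = sqrt(1*(-35) + 2240) = sqrt(-35 + 2240) = sqrt(2205) = 21*sqrt(5)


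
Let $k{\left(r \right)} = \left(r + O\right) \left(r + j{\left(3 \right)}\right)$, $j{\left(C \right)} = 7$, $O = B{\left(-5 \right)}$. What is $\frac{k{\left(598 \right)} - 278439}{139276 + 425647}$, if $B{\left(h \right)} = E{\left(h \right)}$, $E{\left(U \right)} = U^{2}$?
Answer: $\frac{98476}{564923} \approx 0.17432$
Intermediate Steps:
$B{\left(h \right)} = h^{2}$
$O = 25$ ($O = \left(-5\right)^{2} = 25$)
$k{\left(r \right)} = \left(7 + r\right) \left(25 + r\right)$ ($k{\left(r \right)} = \left(r + 25\right) \left(r + 7\right) = \left(25 + r\right) \left(7 + r\right) = \left(7 + r\right) \left(25 + r\right)$)
$\frac{k{\left(598 \right)} - 278439}{139276 + 425647} = \frac{\left(175 + 598^{2} + 32 \cdot 598\right) - 278439}{139276 + 425647} = \frac{\left(175 + 357604 + 19136\right) - 278439}{564923} = \left(376915 - 278439\right) \frac{1}{564923} = 98476 \cdot \frac{1}{564923} = \frac{98476}{564923}$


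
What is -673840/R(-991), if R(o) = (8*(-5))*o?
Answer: -16846/991 ≈ -16.999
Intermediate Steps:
R(o) = -40*o
-673840/R(-991) = -673840/((-40*(-991))) = -673840/39640 = -673840*1/39640 = -16846/991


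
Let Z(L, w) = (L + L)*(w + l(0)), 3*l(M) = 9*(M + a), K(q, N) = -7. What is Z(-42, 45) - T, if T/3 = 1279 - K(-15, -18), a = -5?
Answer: -6378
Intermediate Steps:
l(M) = -15 + 3*M (l(M) = (9*(M - 5))/3 = (9*(-5 + M))/3 = (-45 + 9*M)/3 = -15 + 3*M)
Z(L, w) = 2*L*(-15 + w) (Z(L, w) = (L + L)*(w + (-15 + 3*0)) = (2*L)*(w + (-15 + 0)) = (2*L)*(w - 15) = (2*L)*(-15 + w) = 2*L*(-15 + w))
T = 3858 (T = 3*(1279 - 1*(-7)) = 3*(1279 + 7) = 3*1286 = 3858)
Z(-42, 45) - T = 2*(-42)*(-15 + 45) - 1*3858 = 2*(-42)*30 - 3858 = -2520 - 3858 = -6378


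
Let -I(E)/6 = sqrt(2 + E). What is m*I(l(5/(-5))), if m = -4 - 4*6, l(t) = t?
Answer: 168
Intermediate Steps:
m = -28 (m = -4 - 24 = -28)
I(E) = -6*sqrt(2 + E)
m*I(l(5/(-5))) = -(-168)*sqrt(2 + 5/(-5)) = -(-168)*sqrt(2 + 5*(-1/5)) = -(-168)*sqrt(2 - 1) = -(-168)*sqrt(1) = -(-168) = -28*(-6) = 168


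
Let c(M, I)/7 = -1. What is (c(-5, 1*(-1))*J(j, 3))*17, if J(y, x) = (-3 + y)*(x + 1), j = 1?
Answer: 952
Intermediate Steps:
c(M, I) = -7 (c(M, I) = 7*(-1) = -7)
J(y, x) = (1 + x)*(-3 + y) (J(y, x) = (-3 + y)*(1 + x) = (1 + x)*(-3 + y))
(c(-5, 1*(-1))*J(j, 3))*17 = -7*(-3 + 1 - 3*3 + 3*1)*17 = -7*(-3 + 1 - 9 + 3)*17 = -7*(-8)*17 = 56*17 = 952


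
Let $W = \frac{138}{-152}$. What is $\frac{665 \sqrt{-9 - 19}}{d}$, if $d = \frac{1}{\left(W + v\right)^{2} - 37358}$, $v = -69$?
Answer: $- \frac{6564314365 i \sqrt{7}}{152} \approx - 1.1426 \cdot 10^{8} i$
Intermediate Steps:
$W = - \frac{69}{76}$ ($W = 138 \left(- \frac{1}{152}\right) = - \frac{69}{76} \approx -0.9079$)
$d = - \frac{5776}{187551839}$ ($d = \frac{1}{\left(- \frac{69}{76} - 69\right)^{2} - 37358} = \frac{1}{\left(- \frac{5313}{76}\right)^{2} - 37358} = \frac{1}{\frac{28227969}{5776} - 37358} = \frac{1}{- \frac{187551839}{5776}} = - \frac{5776}{187551839} \approx -3.0797 \cdot 10^{-5}$)
$\frac{665 \sqrt{-9 - 19}}{d} = \frac{665 \sqrt{-9 - 19}}{- \frac{5776}{187551839}} = 665 \sqrt{-28} \left(- \frac{187551839}{5776}\right) = 665 \cdot 2 i \sqrt{7} \left(- \frac{187551839}{5776}\right) = 1330 i \sqrt{7} \left(- \frac{187551839}{5776}\right) = - \frac{6564314365 i \sqrt{7}}{152}$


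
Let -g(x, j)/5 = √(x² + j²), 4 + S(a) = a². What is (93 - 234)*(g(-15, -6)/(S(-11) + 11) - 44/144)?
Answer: 517/12 + 2115*√29/128 ≈ 132.06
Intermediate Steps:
S(a) = -4 + a²
g(x, j) = -5*√(j² + x²) (g(x, j) = -5*√(x² + j²) = -5*√(j² + x²))
(93 - 234)*(g(-15, -6)/(S(-11) + 11) - 44/144) = (93 - 234)*((-5*√((-6)² + (-15)²))/((-4 + (-11)²) + 11) - 44/144) = -141*((-5*√(36 + 225))/((-4 + 121) + 11) - 44*1/144) = -141*((-15*√29)/(117 + 11) - 11/36) = -141*(-15*√29/128 - 11/36) = -141*(-11/36 - 15*√29/128) = 517/12 + 2115*√29/128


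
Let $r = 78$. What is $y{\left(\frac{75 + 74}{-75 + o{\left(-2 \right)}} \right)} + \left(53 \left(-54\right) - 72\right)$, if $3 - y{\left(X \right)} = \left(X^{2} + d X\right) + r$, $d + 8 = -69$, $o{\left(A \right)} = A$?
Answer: $- \frac{18745983}{5929} \approx -3161.7$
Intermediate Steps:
$d = -77$ ($d = -8 - 69 = -77$)
$y{\left(X \right)} = -75 - X^{2} + 77 X$ ($y{\left(X \right)} = 3 - \left(\left(X^{2} - 77 X\right) + 78\right) = 3 - \left(78 + X^{2} - 77 X\right) = -75 - X^{2} + 77 X$)
$y{\left(\frac{75 + 74}{-75 + o{\left(-2 \right)}} \right)} + \left(53 \left(-54\right) - 72\right) = \left(-75 - \left(\frac{75 + 74}{-75 - 2}\right)^{2} + 77 \frac{75 + 74}{-75 - 2}\right) + \left(53 \left(-54\right) - 72\right) = \left(-75 - \left(\frac{149}{-77}\right)^{2} + 77 \frac{149}{-77}\right) - 2934 = \left(-75 - \left(149 \left(- \frac{1}{77}\right)\right)^{2} + 77 \cdot 149 \left(- \frac{1}{77}\right)\right) - 2934 = \left(-75 - \left(- \frac{149}{77}\right)^{2} + 77 \left(- \frac{149}{77}\right)\right) - 2934 = \left(-75 - \frac{22201}{5929} - 149\right) - 2934 = - \frac{1350297}{5929} - 2934 = - \frac{18745983}{5929}$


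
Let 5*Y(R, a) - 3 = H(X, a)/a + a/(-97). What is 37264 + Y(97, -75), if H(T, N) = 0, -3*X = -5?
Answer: 18073406/485 ≈ 37265.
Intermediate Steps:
X = 5/3 (X = -1/3*(-5) = 5/3 ≈ 1.6667)
Y(R, a) = 3/5 - a/485 (Y(R, a) = 3/5 + (0/a + a/(-97))/5 = 3/5 + (0 + a*(-1/97))/5 = 3/5 + (0 - a/97)/5 = 3/5 + (-a/97)/5 = 3/5 - a/485)
37264 + Y(97, -75) = 37264 + (3/5 - 1/485*(-75)) = 37264 + (3/5 + 15/97) = 37264 + 366/485 = 18073406/485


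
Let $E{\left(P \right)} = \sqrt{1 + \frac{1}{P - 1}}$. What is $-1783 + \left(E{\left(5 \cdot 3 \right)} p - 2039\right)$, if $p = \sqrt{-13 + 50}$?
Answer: $-3822 + \frac{\sqrt{7770}}{14} \approx -3815.7$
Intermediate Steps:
$p = \sqrt{37} \approx 6.0828$
$E{\left(P \right)} = \sqrt{1 + \frac{1}{-1 + P}}$
$-1783 + \left(E{\left(5 \cdot 3 \right)} p - 2039\right) = -1783 - \left(2039 - \sqrt{\frac{5 \cdot 3}{-1 + 5 \cdot 3}} \sqrt{37}\right) = -1783 - \left(2039 - \sqrt{\frac{15}{-1 + 15}} \sqrt{37}\right) = -1783 - \left(2039 - \sqrt{\frac{15}{14}} \sqrt{37}\right) = -1783 - \left(2039 - \frac{\sqrt{210}}{14} \sqrt{37}\right) = -1783 - \left(2039 - \frac{\sqrt{7770}}{14}\right) = -3822 + \frac{\sqrt{7770}}{14}$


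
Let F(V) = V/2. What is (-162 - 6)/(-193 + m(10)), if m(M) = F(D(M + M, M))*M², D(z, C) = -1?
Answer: 56/81 ≈ 0.69136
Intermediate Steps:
F(V) = V/2 (F(V) = V*(½) = V/2)
m(M) = -M²/2 (m(M) = ((½)*(-1))*M² = -M²/2)
(-162 - 6)/(-193 + m(10)) = (-162 - 6)/(-193 - ½*10²) = -168/(-193 - ½*100) = -168/(-193 - 50) = -168/(-243) = -168*(-1/243) = 56/81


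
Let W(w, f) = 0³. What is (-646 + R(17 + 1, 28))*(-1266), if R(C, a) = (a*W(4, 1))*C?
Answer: 817836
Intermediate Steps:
W(w, f) = 0
R(C, a) = 0 (R(C, a) = (a*0)*C = 0*C = 0)
(-646 + R(17 + 1, 28))*(-1266) = (-646 + 0)*(-1266) = -646*(-1266) = 817836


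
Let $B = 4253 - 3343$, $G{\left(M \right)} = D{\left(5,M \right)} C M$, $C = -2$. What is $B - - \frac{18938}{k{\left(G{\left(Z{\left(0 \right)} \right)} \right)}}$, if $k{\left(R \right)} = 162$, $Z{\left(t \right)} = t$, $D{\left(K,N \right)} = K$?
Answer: $\frac{83179}{81} \approx 1026.9$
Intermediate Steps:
$G{\left(M \right)} = - 10 M$ ($G{\left(M \right)} = 5 \left(-2\right) M = - 10 M$)
$B = 910$
$B - - \frac{18938}{k{\left(G{\left(Z{\left(0 \right)} \right)} \right)}} = 910 - - \frac{18938}{162} = 910 - \left(-18938\right) \frac{1}{162} = 910 - - \frac{9469}{81} = 910 + \frac{9469}{81} = \frac{83179}{81}$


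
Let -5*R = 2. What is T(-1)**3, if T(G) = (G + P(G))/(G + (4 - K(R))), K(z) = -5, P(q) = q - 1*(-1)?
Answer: -1/512 ≈ -0.0019531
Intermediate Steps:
R = -2/5 (R = -1/5*2 = -2/5 ≈ -0.40000)
P(q) = 1 + q (P(q) = q + 1 = 1 + q)
T(G) = (1 + 2*G)/(9 + G) (T(G) = (G + (1 + G))/(G + (4 - 1*(-5))) = (1 + 2*G)/(G + (4 + 5)) = (1 + 2*G)/(G + 9) = (1 + 2*G)/(9 + G))
T(-1)**3 = ((1 + 2*(-1))/(9 - 1))**3 = ((1 - 2)/8)**3 = ((1/8)*(-1))**3 = (-1/8)**3 = -1/512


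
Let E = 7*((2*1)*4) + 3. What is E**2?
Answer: 3481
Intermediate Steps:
E = 59 (E = 7*(2*4) + 3 = 7*8 + 3 = 56 + 3 = 59)
E**2 = 59**2 = 3481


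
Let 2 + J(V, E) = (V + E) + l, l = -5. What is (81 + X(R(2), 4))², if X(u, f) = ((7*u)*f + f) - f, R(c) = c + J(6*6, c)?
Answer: 1010025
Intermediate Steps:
J(V, E) = -7 + E + V (J(V, E) = -2 + ((V + E) - 5) = -2 + ((E + V) - 5) = -2 + (-5 + E + V) = -7 + E + V)
R(c) = 29 + 2*c (R(c) = c + (-7 + c + 6*6) = c + (-7 + c + 36) = c + (29 + c) = 29 + 2*c)
X(u, f) = 7*f*u (X(u, f) = (7*f*u + f) - f = (f + 7*f*u) - f = 7*f*u)
(81 + X(R(2), 4))² = (81 + 7*4*(29 + 2*2))² = (81 + 7*4*(29 + 4))² = (81 + 7*4*33)² = (81 + 924)² = 1005² = 1010025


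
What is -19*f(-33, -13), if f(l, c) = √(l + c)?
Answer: -19*I*√46 ≈ -128.86*I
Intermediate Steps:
f(l, c) = √(c + l)
-19*f(-33, -13) = -19*√(-13 - 33) = -19*I*√46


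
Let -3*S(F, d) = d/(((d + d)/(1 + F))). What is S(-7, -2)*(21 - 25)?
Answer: -4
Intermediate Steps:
S(F, d) = -⅙ - F/6 (S(F, d) = -d/(3*((d + d)/(1 + F))) = -d/(3*((2*d)/(1 + F))) = -d/(3*(2*d/(1 + F))) = -d*(1 + F)/(2*d)/3 = -(½ + F/2)/3 = -⅙ - F/6)
S(-7, -2)*(21 - 25) = (-⅙ - ⅙*(-7))*(21 - 25) = (-⅙ + 7/6)*(-4) = 1*(-4) = -4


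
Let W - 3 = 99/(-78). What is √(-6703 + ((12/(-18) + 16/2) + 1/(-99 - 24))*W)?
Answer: I*√7602587278/1066 ≈ 81.794*I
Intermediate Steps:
W = 45/26 (W = 3 + 99/(-78) = 3 + 99*(-1/78) = 3 - 33/26 = 45/26 ≈ 1.7308)
√(-6703 + ((12/(-18) + 16/2) + 1/(-99 - 24))*W) = √(-6703 + ((12/(-18) + 16/2) + 1/(-99 - 24))*(45/26)) = √(-6703 + ((12*(-1/18) + 16*(½)) + 1/(-123))*(45/26)) = √(-6703 + ((-⅔ + 8) - 1/123)*(45/26)) = √(-6703 + (22/3 - 1/123)*(45/26)) = √(-6703 + (901/123)*(45/26)) = √(-6703 + 13515/1066) = √(-7131883/1066) = I*√7602587278/1066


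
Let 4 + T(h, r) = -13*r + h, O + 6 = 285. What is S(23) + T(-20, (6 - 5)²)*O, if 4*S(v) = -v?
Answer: -41315/4 ≈ -10329.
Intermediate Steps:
S(v) = -v/4 (S(v) = (-v)/4 = -v/4)
O = 279 (O = -6 + 285 = 279)
T(h, r) = -4 + h - 13*r (T(h, r) = -4 + (-13*r + h) = -4 + (h - 13*r) = -4 + h - 13*r)
S(23) + T(-20, (6 - 5)²)*O = -¼*23 + (-4 - 20 - 13*(6 - 5)²)*279 = -23/4 + (-4 - 20 - 13*1²)*279 = -23/4 + (-4 - 20 - 13*1)*279 = -23/4 + (-4 - 20 - 13)*279 = -23/4 - 37*279 = -23/4 - 10323 = -41315/4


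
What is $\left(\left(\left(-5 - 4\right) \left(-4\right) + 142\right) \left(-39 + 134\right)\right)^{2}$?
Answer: $285948100$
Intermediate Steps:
$\left(\left(\left(-5 - 4\right) \left(-4\right) + 142\right) \left(-39 + 134\right)\right)^{2} = \left(\left(\left(-9\right) \left(-4\right) + 142\right) 95\right)^{2} = \left(\left(36 + 142\right) 95\right)^{2} = \left(178 \cdot 95\right)^{2} = 16910^{2} = 285948100$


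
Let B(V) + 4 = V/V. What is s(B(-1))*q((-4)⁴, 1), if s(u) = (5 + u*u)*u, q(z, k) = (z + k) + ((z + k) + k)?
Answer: -21630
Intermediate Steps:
q(z, k) = 2*z + 3*k (q(z, k) = (k + z) + ((k + z) + k) = (k + z) + (z + 2*k) = 2*z + 3*k)
B(V) = -3 (B(V) = -4 + V/V = -4 + 1 = -3)
s(u) = u*(5 + u²) (s(u) = (5 + u²)*u = u*(5 + u²))
s(B(-1))*q((-4)⁴, 1) = (-3*(5 + (-3)²))*(2*(-4)⁴ + 3*1) = (-3*(5 + 9))*(2*256 + 3) = (-3*14)*(512 + 3) = -42*515 = -21630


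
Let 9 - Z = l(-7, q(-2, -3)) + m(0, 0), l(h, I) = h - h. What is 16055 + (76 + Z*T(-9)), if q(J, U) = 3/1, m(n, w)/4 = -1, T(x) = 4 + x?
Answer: 16066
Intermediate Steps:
m(n, w) = -4 (m(n, w) = 4*(-1) = -4)
q(J, U) = 3 (q(J, U) = 3*1 = 3)
l(h, I) = 0
Z = 13 (Z = 9 - (0 - 4) = 9 - 1*(-4) = 9 + 4 = 13)
16055 + (76 + Z*T(-9)) = 16055 + (76 + 13*(4 - 9)) = 16055 + (76 + 13*(-5)) = 16055 + (76 - 65) = 16055 + 11 = 16066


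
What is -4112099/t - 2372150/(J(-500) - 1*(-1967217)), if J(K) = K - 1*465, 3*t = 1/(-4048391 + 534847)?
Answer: 42612733586765785493/983126 ≈ 4.3344e+13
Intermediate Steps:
t = -1/10540632 (t = 1/(3*(-4048391 + 534847)) = (⅓)/(-3513544) = (⅓)*(-1/3513544) = -1/10540632 ≈ -9.4871e-8)
J(K) = -465 + K (J(K) = K - 465 = -465 + K)
-4112099/t - 2372150/(J(-500) - 1*(-1967217)) = -4112099/(-1/10540632) - 2372150/((-465 - 500) - 1*(-1967217)) = -4112099*(-10540632) - 2372150/(-965 + 1967217) = 43344122306568 - 2372150/1966252 = 43344122306568 - 2372150*1/1966252 = 43344122306568 - 1186075/983126 = 42612733586765785493/983126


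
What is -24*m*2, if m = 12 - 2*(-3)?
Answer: -864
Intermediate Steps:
m = 18 (m = 12 + 6 = 18)
-24*m*2 = -24*18*2 = -432*2 = -864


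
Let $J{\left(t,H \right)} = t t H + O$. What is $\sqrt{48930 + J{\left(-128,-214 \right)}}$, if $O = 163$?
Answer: $i \sqrt{3457083} \approx 1859.3 i$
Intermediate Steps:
$J{\left(t,H \right)} = 163 + H t^{2}$ ($J{\left(t,H \right)} = t t H + 163 = t^{2} H + 163 = H t^{2} + 163 = 163 + H t^{2}$)
$\sqrt{48930 + J{\left(-128,-214 \right)}} = \sqrt{48930 + \left(163 - 214 \left(-128\right)^{2}\right)} = \sqrt{48930 + \left(163 - 3506176\right)} = \sqrt{48930 - 3506013} = \sqrt{-3457083} = i \sqrt{3457083}$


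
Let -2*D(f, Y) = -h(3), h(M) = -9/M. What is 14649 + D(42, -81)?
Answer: 29295/2 ≈ 14648.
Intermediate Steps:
D(f, Y) = -3/2 (D(f, Y) = -(-1)*(-9/3)/2 = -(-1)*(-9*⅓)/2 = -(-1)*(-3)/2 = -½*3 = -3/2)
14649 + D(42, -81) = 14649 - 3/2 = 29295/2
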